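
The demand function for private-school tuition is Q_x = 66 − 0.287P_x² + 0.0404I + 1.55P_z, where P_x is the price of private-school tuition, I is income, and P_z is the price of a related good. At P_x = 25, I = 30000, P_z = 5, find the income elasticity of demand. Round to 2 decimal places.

Evaluating quantity at (P_x, I, P_z) gives Q_x = 66 − 0.287(25)² + 0.0404(30000) + 1.55(5) = 66 − 179.375 + 1212 + 7.75 = 1106.375.
∂Q_x/∂I = +0.0404, so E_I = 0.0404·(30000/1106.375) ≈ 1.10.
E_I > 1: normal good (luxury).

1.10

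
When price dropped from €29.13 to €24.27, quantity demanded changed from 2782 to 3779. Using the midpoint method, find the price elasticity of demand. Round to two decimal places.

-1.67

%Δq = (3779 − 2782)/[(2782 + 3779)/2] = 997/3280.5 ≈ 0.3039.
%ΔP = (24.27 − 29.13)/[(29.13 + 24.27)/2] = -4.86/26.7 ≈ -0.1820.
Arc elasticity E = %Δq/%ΔP ≈ 0.3039/-0.1820 ≈ -1.67.
|E| > 1: demand is elastic over this range.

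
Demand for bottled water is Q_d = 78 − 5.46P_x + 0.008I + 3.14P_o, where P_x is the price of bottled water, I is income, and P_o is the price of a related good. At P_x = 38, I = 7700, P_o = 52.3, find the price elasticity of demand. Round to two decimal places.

-2.15

At the given point, Q_d = 78 − 5.46(38) + 0.008(7700) + 3.14(52.3) = 78 − 207.48 + 61.6 + 164.222 = 96.342.
∂Q_d/∂P_x = −5.46, so E_p = (−5.46)·(38/96.342) ≈ -2.15.
|E_p| > 1: demand is elastic.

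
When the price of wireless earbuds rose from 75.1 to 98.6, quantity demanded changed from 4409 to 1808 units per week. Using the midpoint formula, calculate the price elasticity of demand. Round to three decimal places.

-3.092

%Δq = (1808 − 4409)/[(4409 + 1808)/2] = -2601/3108.5 ≈ -0.8367.
%Δp = (98.6 − 75.1)/[(75.1 + 98.6)/2] = 23.5/86.85 ≈ 0.2706.
Arc elasticity E = %Δq/%Δp ≈ -0.8367/0.2706 ≈ -3.092.
|E| > 1: demand is elastic over this range.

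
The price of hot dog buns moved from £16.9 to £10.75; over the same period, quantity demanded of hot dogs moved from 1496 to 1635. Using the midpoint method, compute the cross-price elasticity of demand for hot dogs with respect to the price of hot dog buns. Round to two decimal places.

%ΔQ_x = (1635 − 1496)/[(1496+1635)/2] = 139/1565.5 ≈ 0.0888.
%ΔP_y = (10.75 − 16.9)/[(16.9+10.75)/2] ≈ -0.4448.
E_xy = 0.0888/-0.4448 ≈ -0.20.
E_xy < 0, so hot dogs and hot dog buns are complements.

-0.20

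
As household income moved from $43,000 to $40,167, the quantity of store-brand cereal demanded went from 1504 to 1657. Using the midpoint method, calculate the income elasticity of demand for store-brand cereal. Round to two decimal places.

-1.42

%ΔQ = (1657 − 1504)/[(1504+1657)/2] = 153/1580.5 ≈ 0.0968.
%ΔI = (40,167 − 43,000)/[(43,000+40,167)/2] = -2833/41583.5 ≈ -0.0681.
E_I = %ΔQ/%ΔI ≈ -1.42.
E_I < 0: inferior good.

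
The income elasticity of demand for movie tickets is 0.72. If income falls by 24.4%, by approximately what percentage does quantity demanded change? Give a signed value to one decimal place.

-17.6

%ΔQ ≈ E × %ΔI = (0.72) × (-24.4%) ≈ -17.6%.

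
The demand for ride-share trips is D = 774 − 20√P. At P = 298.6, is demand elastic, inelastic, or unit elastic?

inelastic

At P = 298.6, D = 428.3991.
dD/dP = −20/(2√P) = −20/(2·17.28).
Point elasticity E = (dD/dP)·(P/D) = -0.5787 × 298.6/428.3991 ≈ -0.403.
|E| ≈ 0.403 < 1, so demand is inelastic.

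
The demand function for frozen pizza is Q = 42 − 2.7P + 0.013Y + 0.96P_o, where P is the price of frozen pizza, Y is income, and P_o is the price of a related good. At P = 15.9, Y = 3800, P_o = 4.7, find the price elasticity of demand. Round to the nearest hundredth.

Substituting, Q = 42 − 2.7(15.9) + 0.013(3800) + 0.96(4.7) = 42 − 42.93 + 49.4 + 4.512 = 52.982.
∂Q/∂P = −2.7, so E_p = (−2.7)·(15.9/52.982) ≈ -0.81.
|E_p| < 1: demand is inelastic.

-0.81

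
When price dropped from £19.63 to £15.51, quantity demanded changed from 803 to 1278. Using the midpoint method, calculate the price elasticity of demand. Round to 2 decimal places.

-1.95

%ΔQ = (1278 − 803)/[(803 + 1278)/2] = 475/1040.5 ≈ 0.4565.
%ΔP = (15.51 − 19.63)/[(19.63 + 15.51)/2] = -4.12/17.57 ≈ -0.2345.
Arc elasticity E = %ΔQ/%ΔP ≈ 0.4565/-0.2345 ≈ -1.95.
|E| > 1: demand is elastic over this range.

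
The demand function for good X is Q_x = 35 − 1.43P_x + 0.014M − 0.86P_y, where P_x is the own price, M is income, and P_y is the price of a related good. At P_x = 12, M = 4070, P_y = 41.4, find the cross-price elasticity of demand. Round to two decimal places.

-0.91

Q_x = 35 − 1.43(12) + 0.014(4070) − 0.86(41.4) = 35 − 17.16 + 56.98 − 35.604 = 39.216.
∂Q_x/∂P_y = −0.86, so E_xy = -0.86·(41.4/39.216) ≈ -0.91.
E_xy < 0: the goods are complements.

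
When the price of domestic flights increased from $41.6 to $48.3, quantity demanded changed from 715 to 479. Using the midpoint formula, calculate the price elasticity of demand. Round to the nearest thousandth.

%Δq = (479 − 715)/[(715 + 479)/2] = -236/597 ≈ -0.3953.
%Δp = (48.3 − 41.6)/[(41.6 + 48.3)/2] = 6.7/44.95 ≈ 0.1491.
Arc elasticity E = %Δq/%Δp ≈ -0.3953/0.1491 ≈ -2.652.
|E| > 1: demand is elastic over this range.

-2.652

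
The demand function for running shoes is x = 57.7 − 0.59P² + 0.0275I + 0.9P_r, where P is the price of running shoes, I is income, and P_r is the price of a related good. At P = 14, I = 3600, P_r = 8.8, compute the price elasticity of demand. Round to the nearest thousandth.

-4.722

x = 57.7 − 0.59(14)² + 0.0275(3600) + 0.9(8.8) = 57.7 − 115.64 + 99 + 7.92 = 48.98.
∂x/∂P = −2·0.59·P = -16.52, so E_p = -16.52·(14/48.98) ≈ -4.722.
|E_p| > 1: demand is elastic.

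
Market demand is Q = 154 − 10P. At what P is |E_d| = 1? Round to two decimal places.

For linear demand Q = a − bP, E = −bP/(a − bP). |E| = 1 ⇒ bP = a − bP ⇒ P = a/(2b).
P = 154/(2·10) = 7.70.

7.70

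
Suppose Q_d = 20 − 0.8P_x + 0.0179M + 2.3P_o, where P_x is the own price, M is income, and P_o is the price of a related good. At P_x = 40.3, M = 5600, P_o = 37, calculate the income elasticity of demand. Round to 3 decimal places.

0.579

Q_d = 20 − 0.8(40.3) + 0.0179(5600) + 2.3(37) = 20 − 32.24 + 100.24 + 85.1 = 173.1.
∂Q_d/∂M = +0.0179, so E_I = 0.0179·(5600/173.1) ≈ 0.579.
E_I ∈ (0,1): normal good (necessity).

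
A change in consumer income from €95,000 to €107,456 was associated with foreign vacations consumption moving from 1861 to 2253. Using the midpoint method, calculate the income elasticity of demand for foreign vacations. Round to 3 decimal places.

1.549

%ΔQ = (2253 − 1861)/[(1861+2253)/2] = 392/2057 ≈ 0.1906.
%ΔI = (107,456 − 95,000)/[(95,000+107,456)/2] = 12456/101228 ≈ 0.1230.
E_I = %ΔQ/%ΔI ≈ 1.549.
E_I > 1: normal good (luxury).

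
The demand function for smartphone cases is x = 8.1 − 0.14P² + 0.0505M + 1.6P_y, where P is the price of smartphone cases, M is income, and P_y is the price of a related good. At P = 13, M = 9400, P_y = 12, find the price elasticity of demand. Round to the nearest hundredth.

-0.10

At the given point, x = 8.1 − 0.14(13)² + 0.0505(9400) + 1.6(12) = 8.1 − 23.66 + 474.7 + 19.2 = 478.34.
∂x/∂P = −2·0.14·P = -3.64, so E_p = -3.64·(13/478.34) ≈ -0.10.
|E_p| < 1: demand is inelastic.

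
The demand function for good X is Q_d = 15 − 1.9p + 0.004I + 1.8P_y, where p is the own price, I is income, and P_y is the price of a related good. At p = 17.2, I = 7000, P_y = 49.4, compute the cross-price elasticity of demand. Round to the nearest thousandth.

0.896

Q_d = 15 − 1.9(17.2) + 0.004(7000) + 1.8(49.4) = 15 − 32.68 + 28 + 88.92 = 99.24.
∂Q_d/∂P_y = +1.8, so E_xy = 1.8·(49.4/99.24) ≈ 0.896.
E_xy > 0: the goods are substitutes.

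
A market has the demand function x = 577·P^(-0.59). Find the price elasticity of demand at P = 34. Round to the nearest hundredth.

For a Cobb–Douglas (constant-elasticity) form x = A·P^α·…, the elasticity with respect to P equals the exponent α at every point.
Here the exponent on P is -0.59, so the price elasticity of demand is -0.59.

-0.59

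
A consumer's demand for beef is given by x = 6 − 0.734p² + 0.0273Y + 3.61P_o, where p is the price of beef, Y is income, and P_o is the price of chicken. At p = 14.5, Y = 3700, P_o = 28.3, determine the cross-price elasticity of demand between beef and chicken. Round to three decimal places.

Substituting, x = 6 − 0.734(14.5)² + 0.0273(3700) + 3.61(28.3) = 6 − 154.3235 + 101.01 + 102.163 = 54.8495.
∂x/∂P_o = +3.61, so E_xy = 3.61·(28.3/54.8495) ≈ 1.863.
E_xy > 0: the goods are substitutes.

1.863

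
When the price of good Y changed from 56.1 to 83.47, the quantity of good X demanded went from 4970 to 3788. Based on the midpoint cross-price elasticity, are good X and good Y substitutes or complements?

complements

%ΔQ_x = (3788 − 4970)/[(4970+3788)/2] = -1182/4379 ≈ -0.2699.
%ΔP_y = (83.47 − 56.1)/[(56.1+83.47)/2] ≈ 0.3922.
E_xy = -0.2699/0.3922 ≈ -0.688.
E_xy < 0, so the goods are complements.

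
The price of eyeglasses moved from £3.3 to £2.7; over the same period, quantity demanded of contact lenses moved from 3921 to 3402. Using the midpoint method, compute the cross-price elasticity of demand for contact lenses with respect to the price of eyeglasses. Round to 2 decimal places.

%ΔQ_x = (3402 − 3921)/[(3921+3402)/2] = -519/3661.5 ≈ -0.1417.
%ΔP_y = (2.7 − 3.3)/[(3.3+2.7)/2] ≈ -0.2000.
E_xy = -0.1417/-0.2000 ≈ 0.71.
E_xy > 0, so contact lenses and eyeglasses are substitutes.

0.71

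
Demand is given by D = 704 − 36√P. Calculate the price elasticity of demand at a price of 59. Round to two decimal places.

At P = 59, D = 427.4788.
dD/dP = −36/(2√P) = −36/(2·7.6811).
Point elasticity E = (dD/dP)·(P/D) = -2.3434 × 59/427.4788 ≈ -0.32.
|E| < 1, so demand is inelastic at this price.

-0.32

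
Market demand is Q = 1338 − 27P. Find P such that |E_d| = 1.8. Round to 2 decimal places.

31.86

Set −bP/(a − bP) = −1.8 ⇒ bP = 1.8(a − bP) ⇒ bP(1+1.8) = 1.8·a.
P = 1.8·1338/(27·2.8) ≈ 31.86.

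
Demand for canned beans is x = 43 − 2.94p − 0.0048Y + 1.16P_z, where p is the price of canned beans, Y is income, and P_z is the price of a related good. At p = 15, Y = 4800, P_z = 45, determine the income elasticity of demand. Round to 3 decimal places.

-0.821

x = 43 − 2.94(15) − 0.0048(4800) + 1.16(45) = 43 − 44.1 − 23.04 + 52.2 = 28.06.
∂x/∂Y = −0.0048, so E_I = -0.0048·(4800/28.06) ≈ -0.821.
E_I < 0: inferior good.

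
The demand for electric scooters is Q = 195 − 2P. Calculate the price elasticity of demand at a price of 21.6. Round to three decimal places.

At P = 21.6, Q = 151.8.
dQ/dP = −2.
Point elasticity E = (dQ/dP)·(P/Q) = -2 × 21.6/151.8 ≈ -0.285.
|E| < 1, so demand is inelastic at this price.

-0.285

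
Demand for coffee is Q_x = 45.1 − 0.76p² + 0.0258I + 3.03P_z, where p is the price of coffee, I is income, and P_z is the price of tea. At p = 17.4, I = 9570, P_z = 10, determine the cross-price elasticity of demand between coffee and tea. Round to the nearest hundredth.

0.33

Substituting, Q_x = 45.1 − 0.76(17.4)² + 0.0258(9570) + 3.03(10) = 45.1 − 230.0976 + 246.906 + 30.3 = 92.2084.
∂Q_x/∂P_z = +3.03, so E_xy = 3.03·(10/92.2084) ≈ 0.33.
E_xy > 0: the goods are substitutes.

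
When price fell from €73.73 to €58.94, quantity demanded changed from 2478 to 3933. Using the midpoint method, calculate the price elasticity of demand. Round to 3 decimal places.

%ΔQ = (3933 − 2478)/[(2478 + 3933)/2] = 1455/3205.5 ≈ 0.4539.
%Δp = (58.94 − 73.73)/[(73.73 + 58.94)/2] = -14.79/66.335 ≈ -0.2230.
Arc elasticity E = %ΔQ/%Δp ≈ 0.4539/-0.2230 ≈ -2.036.
|E| > 1: demand is elastic over this range.

-2.036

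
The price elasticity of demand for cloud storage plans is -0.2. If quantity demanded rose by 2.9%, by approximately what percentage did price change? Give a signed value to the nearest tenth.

%ΔQ ≈ E × %ΔP ⇒ %ΔP = %ΔQ / E = (2.9%)/(-0.2) = -14.5%.

-14.5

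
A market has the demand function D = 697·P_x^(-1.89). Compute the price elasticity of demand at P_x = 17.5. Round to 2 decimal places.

For a Cobb–Douglas (constant-elasticity) form D = A·P_x^α·…, the elasticity with respect to P_x equals the exponent α at every point.
Here the exponent on P_x is -1.89, so the price elasticity of demand is -1.89.

-1.89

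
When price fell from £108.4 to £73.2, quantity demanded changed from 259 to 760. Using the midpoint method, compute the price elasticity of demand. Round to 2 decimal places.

-2.54

%ΔQ = (760 − 259)/[(259 + 760)/2] = 501/509.5 ≈ 0.9833.
%Δp = (73.2 − 108.4)/[(108.4 + 73.2)/2] = -35.2/90.8 ≈ -0.3877.
Arc elasticity E = %ΔQ/%Δp ≈ 0.9833/-0.3877 ≈ -2.54.
|E| > 1: demand is elastic over this range.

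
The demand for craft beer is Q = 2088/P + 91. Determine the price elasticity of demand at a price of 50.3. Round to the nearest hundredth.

At P = 50.3, Q = 132.5109.
dQ/dP = −2088/P² = −0.8253.
Point elasticity E = (dQ/dP)·(P/Q) = -0.8253 × 50.3/132.5109 ≈ -0.31.
|E| < 1, so demand is inelastic at this price.

-0.31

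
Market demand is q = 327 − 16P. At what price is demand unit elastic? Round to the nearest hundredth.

For linear demand q = a − bP, E = −bP/(a − bP). |E| = 1 ⇒ bP = a − bP ⇒ P = a/(2b).
P = 327/(2·16) ≈ 10.22.

10.22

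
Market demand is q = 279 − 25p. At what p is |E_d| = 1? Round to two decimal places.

For linear demand q = a − bp, E = −bp/(a − bp). |E| = 1 ⇒ bp = a − bp ⇒ p = a/(2b).
p = 279/(2·25) = 5.58.

5.58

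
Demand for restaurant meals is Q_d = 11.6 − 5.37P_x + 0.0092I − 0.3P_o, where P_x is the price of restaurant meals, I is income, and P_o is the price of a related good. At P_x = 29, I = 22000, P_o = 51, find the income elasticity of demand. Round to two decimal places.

Substituting, Q_d = 11.6 − 5.37(29) + 0.0092(22000) − 0.3(51) = 11.6 − 155.73 + 202.4 − 15.3 = 42.97.
∂Q_d/∂I = +0.0092, so E_I = 0.0092·(22000/42.97) ≈ 4.71.
E_I > 1: normal good (luxury).

4.71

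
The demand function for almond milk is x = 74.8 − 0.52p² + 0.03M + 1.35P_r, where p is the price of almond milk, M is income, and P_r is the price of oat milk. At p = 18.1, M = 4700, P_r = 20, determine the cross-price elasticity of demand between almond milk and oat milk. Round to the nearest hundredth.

0.37

Substituting, x = 74.8 − 0.52(18.1)² + 0.03(4700) + 1.35(20) = 74.8 − 170.3572 + 141 + 27 = 72.4428.
∂x/∂P_r = +1.35, so E_xy = 1.35·(20/72.4428) ≈ 0.37.
E_xy > 0: the goods are substitutes.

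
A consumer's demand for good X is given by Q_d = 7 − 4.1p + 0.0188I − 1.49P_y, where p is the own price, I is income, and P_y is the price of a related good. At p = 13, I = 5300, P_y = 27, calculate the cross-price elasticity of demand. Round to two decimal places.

Q_d = 7 − 4.1(13) + 0.0188(5300) − 1.49(27) = 7 − 53.3 + 99.64 − 40.23 = 13.11.
∂Q_d/∂P_y = −1.49, so E_xy = -1.49·(27/13.11) ≈ -3.07.
E_xy < 0: the goods are complements.

-3.07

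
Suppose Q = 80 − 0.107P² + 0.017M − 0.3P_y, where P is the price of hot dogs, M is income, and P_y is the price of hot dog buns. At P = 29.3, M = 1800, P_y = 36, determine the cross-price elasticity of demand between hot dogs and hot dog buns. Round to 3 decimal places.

-1.360

Q = 80 − 0.107(29.3)² + 0.017(1800) − 0.3(36) = 80 − 91.8584 + 30.6 − 10.8 = 7.9416.
∂Q/∂P_y = −0.3, so E_xy = -0.3·(36/7.9416) ≈ -1.360.
E_xy < 0: the goods are complements.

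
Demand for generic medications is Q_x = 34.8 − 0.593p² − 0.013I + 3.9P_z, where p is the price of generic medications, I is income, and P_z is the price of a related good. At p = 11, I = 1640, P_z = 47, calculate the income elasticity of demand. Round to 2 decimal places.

-0.17

Evaluating quantity at (p, I, P_z) gives Q_x = 34.8 − 0.593(11)² − 0.013(1640) + 3.9(47) = 34.8 − 71.753 − 21.32 + 183.3 = 125.027.
∂Q_x/∂I = −0.013, so E_I = -0.013·(1640/125.027) ≈ -0.17.
E_I < 0: inferior good.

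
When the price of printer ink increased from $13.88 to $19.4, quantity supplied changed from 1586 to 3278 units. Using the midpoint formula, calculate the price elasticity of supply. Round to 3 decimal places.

%ΔQ = (3278 − 1586)/[(1586 + 3278)/2] = 1692/2432 ≈ 0.6957.
%Δp = (19.4 − 13.88)/[(13.88 + 19.4)/2] = 5.52/16.64 ≈ 0.3317.
Arc elasticity E = %ΔQ/%Δp ≈ 0.6957/0.3317 ≈ 2.097.
|E| > 1: supply is elastic over this range.

2.097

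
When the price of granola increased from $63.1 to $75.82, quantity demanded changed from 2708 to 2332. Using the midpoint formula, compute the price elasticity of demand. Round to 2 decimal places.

%Δq = (2332 − 2708)/[(2708 + 2332)/2] = -376/2520 ≈ -0.1492.
%Δp = (75.82 − 63.1)/[(63.1 + 75.82)/2] = 12.72/69.46 ≈ 0.1831.
Arc elasticity E = %Δq/%Δp ≈ -0.1492/0.1831 ≈ -0.81.
|E| < 1: demand is inelastic over this range.

-0.81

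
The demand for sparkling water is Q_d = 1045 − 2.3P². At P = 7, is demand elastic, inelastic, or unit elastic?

inelastic

At P = 7, Q_d = 932.3.
dQ_d/dP = −2·2.3·P = −32.2.
Point elasticity E = (dQ_d/dP)·(P/Q_d) = -32.2 × 7/932.3 ≈ -0.242.
|E| ≈ 0.242 < 1, so demand is inelastic.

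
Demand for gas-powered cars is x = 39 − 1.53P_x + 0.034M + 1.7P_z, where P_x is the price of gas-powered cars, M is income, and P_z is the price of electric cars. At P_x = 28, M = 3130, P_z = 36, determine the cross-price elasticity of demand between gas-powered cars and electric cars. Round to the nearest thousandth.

0.374

Substituting, x = 39 − 1.53(28) + 0.034(3130) + 1.7(36) = 39 − 42.84 + 106.42 + 61.2 = 163.78.
∂x/∂P_z = +1.7, so E_xy = 1.7·(36/163.78) ≈ 0.374.
E_xy > 0: the goods are substitutes.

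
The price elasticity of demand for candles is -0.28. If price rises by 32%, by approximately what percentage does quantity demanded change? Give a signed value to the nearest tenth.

%ΔQ ≈ E × %ΔP = (-0.28) × (32%) ≈ -9.0%.

-9.0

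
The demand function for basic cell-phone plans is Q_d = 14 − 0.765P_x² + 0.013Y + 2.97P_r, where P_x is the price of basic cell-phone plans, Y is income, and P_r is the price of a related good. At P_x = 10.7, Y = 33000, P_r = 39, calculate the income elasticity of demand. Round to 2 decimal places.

At the given point, Q_d = 14 − 0.765(10.7)² + 0.013(33000) + 2.97(39) = 14 − 87.5849 + 429 + 115.83 = 471.2452.
∂Q_d/∂Y = +0.013, so E_I = 0.013·(33000/471.2452) ≈ 0.91.
E_I ∈ (0,1): normal good (necessity).

0.91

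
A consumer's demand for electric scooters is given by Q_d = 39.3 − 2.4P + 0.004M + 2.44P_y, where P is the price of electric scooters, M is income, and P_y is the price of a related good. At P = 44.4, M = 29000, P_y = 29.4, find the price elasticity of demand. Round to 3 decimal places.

-0.884

Q_d = 39.3 − 2.4(44.4) + 0.004(29000) + 2.44(29.4) = 39.3 − 106.56 + 116 + 71.736 = 120.476.
∂Q_d/∂P = −2.4, so E_p = (−2.4)·(44.4/120.476) ≈ -0.884.
|E_p| < 1: demand is inelastic.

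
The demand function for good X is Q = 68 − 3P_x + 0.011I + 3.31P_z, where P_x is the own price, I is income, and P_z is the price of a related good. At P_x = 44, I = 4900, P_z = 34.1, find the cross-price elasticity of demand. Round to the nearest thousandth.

1.098

Substituting, Q = 68 − 3(44) + 0.011(4900) + 3.31(34.1) = 68 − 132 + 53.9 + 112.871 = 102.771.
∂Q/∂P_z = +3.31, so E_xy = 3.31·(34.1/102.771) ≈ 1.098.
E_xy > 0: the goods are substitutes.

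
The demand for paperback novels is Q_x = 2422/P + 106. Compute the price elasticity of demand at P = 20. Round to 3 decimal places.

-0.533

At P = 20, Q_x = 227.1.
dQ_x/dP = −2422/P² = −6.055.
Point elasticity E = (dQ_x/dP)·(P/Q_x) = -6.055 × 20/227.1 ≈ -0.533.
|E| < 1, so demand is inelastic at this price.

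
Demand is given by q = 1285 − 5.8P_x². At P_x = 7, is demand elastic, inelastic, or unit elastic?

At P_x = 7, q = 1000.8.
dq/dP_x = −2·5.8·P_x = −81.2.
Point elasticity E = (dq/dP_x)·(P_x/q) = -81.2 × 7/1000.8 ≈ -0.568.
|E| ≈ 0.568 < 1, so demand is inelastic.

inelastic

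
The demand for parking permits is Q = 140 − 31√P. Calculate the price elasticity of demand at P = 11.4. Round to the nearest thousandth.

At P = 11.4, Q = 35.332.
dQ/dP = −31/(2√P) = −31/(2·3.3764).
Point elasticity E = (dQ/dP)·(P/Q) = -4.5907 × 11.4/35.332 ≈ -1.481.
|E| > 1, so demand is elastic at this price.

-1.481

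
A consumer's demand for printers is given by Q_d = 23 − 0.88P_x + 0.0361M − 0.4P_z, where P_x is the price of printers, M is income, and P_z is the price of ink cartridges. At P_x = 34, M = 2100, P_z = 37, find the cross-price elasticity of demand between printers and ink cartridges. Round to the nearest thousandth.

-0.274

At the given point, Q_d = 23 − 0.88(34) + 0.0361(2100) − 0.4(37) = 23 − 29.92 + 75.81 − 14.8 = 54.09.
∂Q_d/∂P_z = −0.4, so E_xy = -0.4·(37/54.09) ≈ -0.274.
E_xy < 0: the goods are complements.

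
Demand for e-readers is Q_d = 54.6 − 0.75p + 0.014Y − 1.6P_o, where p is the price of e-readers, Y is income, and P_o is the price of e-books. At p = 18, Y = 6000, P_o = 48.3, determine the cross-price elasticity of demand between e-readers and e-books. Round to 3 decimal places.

-1.616

First evaluate Q_d: 54.6 − 0.75(18) + 0.014(6000) − 1.6(48.3) = 54.6 − 13.5 + 84 − 77.28 = 47.82.
∂Q_d/∂P_o = −1.6, so E_xy = -1.6·(48.3/47.82) ≈ -1.616.
E_xy < 0: the goods are complements.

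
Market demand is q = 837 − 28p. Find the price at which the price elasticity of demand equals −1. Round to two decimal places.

14.95

For linear demand q = a − bp, E = −bp/(a − bp). |E| = 1 ⇒ bp = a − bp ⇒ p = a/(2b).
p = 837/(2·28) ≈ 14.95.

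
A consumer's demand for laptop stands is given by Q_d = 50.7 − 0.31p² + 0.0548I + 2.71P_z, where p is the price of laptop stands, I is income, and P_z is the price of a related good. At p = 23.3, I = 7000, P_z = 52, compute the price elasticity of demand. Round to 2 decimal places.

Evaluating quantity at (p, I, P_z) gives Q_d = 50.7 − 0.31(23.3)² + 0.0548(7000) + 2.71(52) = 50.7 − 168.2959 + 383.6 + 140.92 = 406.9241.
∂Q_d/∂p = −2·0.31·p = -14.446, so E_p = -14.446·(23.3/406.9241) ≈ -0.83.
|E_p| < 1: demand is inelastic.

-0.83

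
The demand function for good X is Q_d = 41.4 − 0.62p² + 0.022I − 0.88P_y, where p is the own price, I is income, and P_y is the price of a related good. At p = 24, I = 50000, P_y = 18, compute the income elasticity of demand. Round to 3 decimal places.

Evaluating quantity at (p, I, P_y) gives Q_d = 41.4 − 0.62(24)² + 0.022(50000) − 0.88(18) = 41.4 − 357.12 + 1100 − 15.84 = 768.44.
∂Q_d/∂I = +0.022, so E_I = 0.022·(50000/768.44) ≈ 1.431.
E_I > 1: normal good (luxury).

1.431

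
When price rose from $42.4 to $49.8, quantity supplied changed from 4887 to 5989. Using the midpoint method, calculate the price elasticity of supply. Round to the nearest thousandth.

%Δq = (5989 − 4887)/[(4887 + 5989)/2] = 1102/5438 ≈ 0.2026.
%ΔP = (49.8 − 42.4)/[(42.4 + 49.8)/2] = 7.4/46.1 ≈ 0.1605.
Arc elasticity E = %Δq/%ΔP ≈ 0.2026/0.1605 ≈ 1.262.
|E| > 1: supply is elastic over this range.

1.262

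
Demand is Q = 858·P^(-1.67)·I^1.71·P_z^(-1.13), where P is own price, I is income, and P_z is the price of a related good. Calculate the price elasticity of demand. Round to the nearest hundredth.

-1.67

For a Cobb–Douglas (constant-elasticity) form Q = A·P^α·…, the elasticity with respect to P equals the exponent α at every point.
Here the exponent on P is -1.67, so the price elasticity of demand is -1.67.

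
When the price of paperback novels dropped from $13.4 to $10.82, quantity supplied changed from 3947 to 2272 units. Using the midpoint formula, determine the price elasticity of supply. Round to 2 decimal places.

2.53

%Δq = (2272 − 3947)/[(3947 + 2272)/2] = -1675/3109.5 ≈ -0.5387.
%Δp = (10.82 − 13.4)/[(13.4 + 10.82)/2] = -2.58/12.11 ≈ -0.2130.
Arc elasticity E = %Δq/%Δp ≈ -0.5387/-0.2130 ≈ 2.53.
|E| > 1: supply is elastic over this range.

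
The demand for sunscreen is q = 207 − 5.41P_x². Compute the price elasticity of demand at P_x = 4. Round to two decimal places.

-1.44

At P_x = 4, q = 120.44.
dq/dP_x = −2·5.41·P_x = −43.28.
Point elasticity E = (dq/dP_x)·(P_x/q) = -43.28 × 4/120.44 ≈ -1.44.
|E| > 1, so demand is elastic at this price.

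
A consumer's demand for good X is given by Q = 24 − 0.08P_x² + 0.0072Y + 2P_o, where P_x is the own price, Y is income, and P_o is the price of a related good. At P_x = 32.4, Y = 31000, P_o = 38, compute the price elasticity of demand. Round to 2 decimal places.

Substituting, Q = 24 − 0.08(32.4)² + 0.0072(31000) + 2(38) = 24 − 83.9808 + 223.2 + 76 = 239.2192.
∂Q/∂P_x = −2·0.08·P_x = -5.184, so E_p = -5.184·(32.4/239.2192) ≈ -0.70.
|E_p| < 1: demand is inelastic.

-0.70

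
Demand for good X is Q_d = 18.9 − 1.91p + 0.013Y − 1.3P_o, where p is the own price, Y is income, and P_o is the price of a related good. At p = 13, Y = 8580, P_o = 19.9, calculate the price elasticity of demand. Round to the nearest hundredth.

-0.31

At the given point, Q_d = 18.9 − 1.91(13) + 0.013(8580) − 1.3(19.9) = 18.9 − 24.83 + 111.54 − 25.87 = 79.74.
∂Q_d/∂p = −1.91, so E_p = (−1.91)·(13/79.74) ≈ -0.31.
|E_p| < 1: demand is inelastic.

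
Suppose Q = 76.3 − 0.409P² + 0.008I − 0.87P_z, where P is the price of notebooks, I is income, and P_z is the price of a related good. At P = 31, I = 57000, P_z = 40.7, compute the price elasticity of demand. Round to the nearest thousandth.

Q = 76.3 − 0.409(31)² + 0.008(57000) − 0.87(40.7) = 76.3 − 393.049 + 456 − 35.409 = 103.842.
∂Q/∂P = −2·0.409·P = -25.358, so E_p = -25.358·(31/103.842) ≈ -7.570.
|E_p| > 1: demand is elastic.

-7.570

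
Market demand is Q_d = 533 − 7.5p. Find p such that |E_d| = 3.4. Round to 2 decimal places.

54.92

Set −bp/(a − bp) = −3.4 ⇒ bp = 3.4(a − bp) ⇒ bp(1+3.4) = 3.4·a.
p = 3.4·533/(7.5·4.4) ≈ 54.92.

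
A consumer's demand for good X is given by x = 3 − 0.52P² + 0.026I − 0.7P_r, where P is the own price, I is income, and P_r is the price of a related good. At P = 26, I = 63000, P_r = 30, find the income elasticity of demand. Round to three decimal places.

1.291

At the given point, x = 3 − 0.52(26)² + 0.026(63000) − 0.7(30) = 3 − 351.52 + 1638 − 21 = 1268.48.
∂x/∂I = +0.026, so E_I = 0.026·(63000/1268.48) ≈ 1.291.
E_I > 1: normal good (luxury).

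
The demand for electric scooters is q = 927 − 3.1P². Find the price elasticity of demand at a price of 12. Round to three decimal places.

-1.858

At P = 12, q = 480.6.
dq/dP = −2·3.1·P = −74.4.
Point elasticity E = (dq/dP)·(P/q) = -74.4 × 12/480.6 ≈ -1.858.
|E| > 1, so demand is elastic at this price.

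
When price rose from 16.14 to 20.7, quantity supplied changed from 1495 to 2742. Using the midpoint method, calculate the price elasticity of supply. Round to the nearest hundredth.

%Δq = (2742 − 1495)/[(1495 + 2742)/2] = 1247/2118.5 ≈ 0.5886.
%Δp = (20.7 − 16.14)/[(16.14 + 20.7)/2] = 4.56/18.42 ≈ 0.2476.
Arc elasticity E = %Δq/%Δp ≈ 0.5886/0.2476 ≈ 2.38.
|E| > 1: supply is elastic over this range.

2.38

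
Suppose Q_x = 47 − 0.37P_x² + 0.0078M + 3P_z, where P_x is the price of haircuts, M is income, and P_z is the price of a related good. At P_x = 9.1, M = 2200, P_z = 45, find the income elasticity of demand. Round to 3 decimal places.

0.102

Q_x = 47 − 0.37(9.1)² + 0.0078(2200) + 3(45) = 47 − 30.6397 + 17.16 + 135 = 168.5203.
∂Q_x/∂M = +0.0078, so E_I = 0.0078·(2200/168.5203) ≈ 0.102.
E_I ∈ (0,1): normal good (necessity).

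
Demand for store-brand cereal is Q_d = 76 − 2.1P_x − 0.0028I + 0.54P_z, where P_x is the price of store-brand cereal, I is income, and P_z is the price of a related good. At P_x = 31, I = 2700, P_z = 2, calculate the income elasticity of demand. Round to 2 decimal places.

At the given point, Q_d = 76 − 2.1(31) − 0.0028(2700) + 0.54(2) = 76 − 65.1 − 7.56 + 1.08 = 4.42.
∂Q_d/∂I = −0.0028, so E_I = -0.0028·(2700/4.42) ≈ -1.71.
E_I < 0: inferior good.

-1.71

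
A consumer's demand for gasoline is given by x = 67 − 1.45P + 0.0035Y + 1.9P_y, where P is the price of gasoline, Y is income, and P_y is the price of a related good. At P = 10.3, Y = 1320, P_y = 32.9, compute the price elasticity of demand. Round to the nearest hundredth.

At the given point, x = 67 − 1.45(10.3) + 0.0035(1320) + 1.9(32.9) = 67 − 14.935 + 4.62 + 62.51 = 119.195.
∂x/∂P = −1.45, so E_p = (−1.45)·(10.3/119.195) ≈ -0.13.
|E_p| < 1: demand is inelastic.

-0.13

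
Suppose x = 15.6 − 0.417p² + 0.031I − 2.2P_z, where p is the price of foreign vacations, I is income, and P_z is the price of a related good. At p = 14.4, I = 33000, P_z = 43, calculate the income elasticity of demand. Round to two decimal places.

Substituting, x = 15.6 − 0.417(14.4)² + 0.031(33000) − 2.2(43) = 15.6 − 86.4691 + 1023 − 94.6 = 857.5309.
∂x/∂I = +0.031, so E_I = 0.031·(33000/857.5309) ≈ 1.19.
E_I > 1: normal good (luxury).

1.19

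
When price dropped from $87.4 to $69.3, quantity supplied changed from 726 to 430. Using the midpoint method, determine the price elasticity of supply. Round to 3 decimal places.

%ΔQ = (430 − 726)/[(726 + 430)/2] = -296/578 ≈ -0.5121.
%ΔP = (69.3 − 87.4)/[(87.4 + 69.3)/2] = -18.1/78.35 ≈ -0.2310.
Arc elasticity E = %ΔQ/%ΔP ≈ -0.5121/-0.2310 ≈ 2.217.
|E| > 1: supply is elastic over this range.

2.217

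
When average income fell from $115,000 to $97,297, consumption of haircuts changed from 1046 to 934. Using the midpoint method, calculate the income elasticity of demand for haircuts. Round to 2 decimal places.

0.68

%ΔQ = (934 − 1046)/[(1046+934)/2] = -112/990 ≈ -0.1131.
%ΔI = (97,297 − 115,000)/[(115,000+97,297)/2] = -17703/106148.5 ≈ -0.1668.
E_I = %ΔQ/%ΔI ≈ 0.68.
E_I ∈ (0,1): normal good (necessity).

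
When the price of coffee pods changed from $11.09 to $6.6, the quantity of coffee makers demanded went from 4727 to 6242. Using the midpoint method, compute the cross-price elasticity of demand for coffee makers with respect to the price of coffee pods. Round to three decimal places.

-0.544

%ΔQ_x = (6242 − 4727)/[(4727+6242)/2] = 1515/5484.5 ≈ 0.2762.
%ΔP_y = (6.6 − 11.09)/[(11.09+6.6)/2] ≈ -0.5076.
E_xy = 0.2762/-0.5076 ≈ -0.544.
E_xy < 0, so coffee makers and coffee pods are complements.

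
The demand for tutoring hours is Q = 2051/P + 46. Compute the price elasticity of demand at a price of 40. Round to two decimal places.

At P = 40, Q = 97.275.
dQ/dP = −2051/P² = −1.2819.
Point elasticity E = (dQ/dP)·(P/Q) = -1.2819 × 40/97.275 ≈ -0.53.
|E| < 1, so demand is inelastic at this price.

-0.53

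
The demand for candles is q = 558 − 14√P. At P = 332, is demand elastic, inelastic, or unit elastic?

inelastic

At P = 332, q = 302.9079.
dq/dP = −14/(2√P) = −14/(2·18.2209).
Point elasticity E = (dq/dP)·(P/q) = -0.3842 × 332/302.9079 ≈ -0.421.
|E| ≈ 0.421 < 1, so demand is inelastic.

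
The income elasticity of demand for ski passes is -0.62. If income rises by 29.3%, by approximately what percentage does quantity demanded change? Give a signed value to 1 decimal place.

%ΔQ ≈ E × %ΔI = (-0.62) × (29.3%) ≈ -18.2%.

-18.2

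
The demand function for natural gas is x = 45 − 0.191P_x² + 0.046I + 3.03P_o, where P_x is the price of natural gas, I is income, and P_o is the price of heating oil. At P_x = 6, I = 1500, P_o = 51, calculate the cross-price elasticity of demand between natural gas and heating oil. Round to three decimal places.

0.591

Evaluating quantity at (P_x, I, P_o) gives x = 45 − 0.191(6)² + 0.046(1500) + 3.03(51) = 45 − 6.876 + 69 + 154.53 = 261.654.
∂x/∂P_o = +3.03, so E_xy = 3.03·(51/261.654) ≈ 0.591.
E_xy > 0: the goods are substitutes.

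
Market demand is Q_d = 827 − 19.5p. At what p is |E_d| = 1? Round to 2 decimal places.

For linear demand Q_d = a − bp, E = −bp/(a − bp). |E| = 1 ⇒ bp = a − bp ⇒ p = a/(2b).
p = 827/(2·19.5) ≈ 21.21.

21.21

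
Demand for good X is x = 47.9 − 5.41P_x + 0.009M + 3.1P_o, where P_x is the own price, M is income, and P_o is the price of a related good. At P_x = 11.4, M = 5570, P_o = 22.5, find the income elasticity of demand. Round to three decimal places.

First evaluate x: 47.9 − 5.41(11.4) + 0.009(5570) + 3.1(22.5) = 47.9 − 61.674 + 50.13 + 69.75 = 106.106.
∂x/∂M = +0.009, so E_I = 0.009·(5570/106.106) ≈ 0.472.
E_I ∈ (0,1): normal good (necessity).

0.472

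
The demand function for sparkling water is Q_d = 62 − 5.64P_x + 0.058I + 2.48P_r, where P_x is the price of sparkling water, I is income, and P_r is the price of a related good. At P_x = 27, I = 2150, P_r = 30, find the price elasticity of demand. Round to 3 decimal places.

Q_d = 62 − 5.64(27) + 0.058(2150) + 2.48(30) = 62 − 152.28 + 124.7 + 74.4 = 108.82.
∂Q_d/∂P_x = −5.64, so E_p = (−5.64)·(27/108.82) ≈ -1.399.
|E_p| > 1: demand is elastic.

-1.399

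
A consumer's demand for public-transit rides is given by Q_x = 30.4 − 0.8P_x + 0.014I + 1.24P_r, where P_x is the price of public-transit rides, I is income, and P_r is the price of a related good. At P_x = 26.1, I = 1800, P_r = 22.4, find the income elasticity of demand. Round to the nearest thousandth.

Substituting, Q_x = 30.4 − 0.8(26.1) + 0.014(1800) + 1.24(22.4) = 30.4 − 20.88 + 25.2 + 27.776 = 62.496.
∂Q_x/∂I = +0.014, so E_I = 0.014·(1800/62.496) ≈ 0.403.
E_I ∈ (0,1): normal good (necessity).

0.403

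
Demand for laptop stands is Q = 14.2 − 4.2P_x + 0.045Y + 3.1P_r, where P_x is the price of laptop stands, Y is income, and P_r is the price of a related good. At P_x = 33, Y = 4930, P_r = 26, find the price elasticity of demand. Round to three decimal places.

-0.778

Evaluating quantity at (P_x, Y, P_r) gives Q = 14.2 − 4.2(33) + 0.045(4930) + 3.1(26) = 14.2 − 138.6 + 221.85 + 80.6 = 178.05.
∂Q/∂P_x = −4.2, so E_p = (−4.2)·(33/178.05) ≈ -0.778.
|E_p| < 1: demand is inelastic.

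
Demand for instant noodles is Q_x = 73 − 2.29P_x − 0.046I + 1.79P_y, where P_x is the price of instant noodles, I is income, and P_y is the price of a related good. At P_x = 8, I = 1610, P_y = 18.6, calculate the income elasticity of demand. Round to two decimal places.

-5.32

Q_x = 73 − 2.29(8) − 0.046(1610) + 1.79(18.6) = 73 − 18.32 − 74.06 + 33.294 = 13.914.
∂Q_x/∂I = −0.046, so E_I = -0.046·(1610/13.914) ≈ -5.32.
E_I < 0: inferior good.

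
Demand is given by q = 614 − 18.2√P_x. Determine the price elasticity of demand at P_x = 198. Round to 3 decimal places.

At P_x = 198, q = 357.9033.
dq/dP_x = −18.2/(2√P_x) = −18.2/(2·14.0712).
Point elasticity E = (dq/dP_x)·(P_x/q) = -0.6467 × 198/357.9033 ≈ -0.358.
|E| < 1, so demand is inelastic at this price.

-0.358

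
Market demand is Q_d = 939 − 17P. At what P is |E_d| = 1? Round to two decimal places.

For linear demand Q_d = a − bP, E = −bP/(a − bP). |E| = 1 ⇒ bP = a − bP ⇒ P = a/(2b).
P = 939/(2·17) ≈ 27.62.

27.62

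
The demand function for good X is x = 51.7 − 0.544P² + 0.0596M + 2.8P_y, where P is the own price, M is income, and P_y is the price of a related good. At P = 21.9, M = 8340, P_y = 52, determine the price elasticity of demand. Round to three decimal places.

First evaluate x: 51.7 − 0.544(21.9)² + 0.0596(8340) + 2.8(52) = 51.7 − 260.9078 + 497.064 + 145.6 = 433.4562.
∂x/∂P = −2·0.544·P = -23.8272, so E_p = -23.8272·(21.9/433.4562) ≈ -1.204.
|E_p| > 1: demand is elastic.

-1.204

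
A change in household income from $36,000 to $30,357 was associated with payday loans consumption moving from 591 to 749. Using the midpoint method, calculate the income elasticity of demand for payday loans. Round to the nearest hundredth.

-1.39

%ΔQ = (749 − 591)/[(591+749)/2] = 158/670 ≈ 0.2358.
%ΔI = (30,357 − 36,000)/[(36,000+30,357)/2] = -5643/33178.5 ≈ -0.1701.
E_I = %ΔQ/%ΔI ≈ -1.39.
E_I < 0: inferior good.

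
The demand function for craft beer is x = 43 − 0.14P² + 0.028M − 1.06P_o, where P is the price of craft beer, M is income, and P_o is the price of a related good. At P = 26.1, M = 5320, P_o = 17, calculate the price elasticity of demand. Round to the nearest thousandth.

-2.428

At the given point, x = 43 − 0.14(26.1)² + 0.028(5320) − 1.06(17) = 43 − 95.3694 + 148.96 − 18.02 = 78.5706.
∂x/∂P = −2·0.14·P = -7.308, so E_p = -7.308·(26.1/78.5706) ≈ -2.428.
|E_p| > 1: demand is elastic.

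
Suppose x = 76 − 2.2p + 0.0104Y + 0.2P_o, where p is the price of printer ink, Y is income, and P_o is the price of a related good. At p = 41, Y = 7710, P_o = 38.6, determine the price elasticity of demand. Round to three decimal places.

At the given point, x = 76 − 2.2(41) + 0.0104(7710) + 0.2(38.6) = 76 − 90.2 + 80.184 + 7.72 = 73.704.
∂x/∂p = −2.2, so E_p = (−2.2)·(41/73.704) ≈ -1.224.
|E_p| > 1: demand is elastic.

-1.224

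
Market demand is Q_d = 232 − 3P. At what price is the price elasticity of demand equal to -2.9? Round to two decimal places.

57.50

Set −bP/(a − bP) = −2.9 ⇒ bP = 2.9(a − bP) ⇒ bP(1+2.9) = 2.9·a.
P = 2.9·232/(3·3.9) ≈ 57.50.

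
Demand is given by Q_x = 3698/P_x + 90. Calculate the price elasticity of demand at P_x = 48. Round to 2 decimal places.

At P_x = 48, Q_x = 167.0417.
dQ_x/dP_x = −3698/P_x² = −1.605.
Point elasticity E = (dQ_x/dP_x)·(P_x/Q_x) = -1.605 × 48/167.0417 ≈ -0.46.
|E| < 1, so demand is inelastic at this price.

-0.46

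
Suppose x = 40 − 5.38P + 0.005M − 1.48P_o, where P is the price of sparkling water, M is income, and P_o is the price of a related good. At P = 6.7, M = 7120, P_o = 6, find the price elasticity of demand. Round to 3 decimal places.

Evaluating quantity at (P, M, P_o) gives x = 40 − 5.38(6.7) + 0.005(7120) − 1.48(6) = 40 − 36.046 + 35.6 − 8.88 = 30.674.
∂x/∂P = −5.38, so E_p = (−5.38)·(6.7/30.674) ≈ -1.175.
|E_p| > 1: demand is elastic.

-1.175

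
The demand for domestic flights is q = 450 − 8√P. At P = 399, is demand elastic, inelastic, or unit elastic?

inelastic

At P = 399, q = 290.2001.
dq/dP = −8/(2√P) = −8/(2·19.975).
Point elasticity E = (dq/dP)·(P/q) = -0.2003 × 399/290.2001 ≈ -0.275.
|E| ≈ 0.275 < 1, so demand is inelastic.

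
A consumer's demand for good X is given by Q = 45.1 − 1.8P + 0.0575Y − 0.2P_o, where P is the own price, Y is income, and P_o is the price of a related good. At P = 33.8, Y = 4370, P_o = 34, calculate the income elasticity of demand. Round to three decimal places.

1.099

Evaluating quantity at (P, Y, P_o) gives Q = 45.1 − 1.8(33.8) + 0.0575(4370) − 0.2(34) = 45.1 − 60.84 + 251.275 − 6.8 = 228.735.
∂Q/∂Y = +0.0575, so E_I = 0.0575·(4370/228.735) ≈ 1.099.
E_I > 1: normal good (luxury).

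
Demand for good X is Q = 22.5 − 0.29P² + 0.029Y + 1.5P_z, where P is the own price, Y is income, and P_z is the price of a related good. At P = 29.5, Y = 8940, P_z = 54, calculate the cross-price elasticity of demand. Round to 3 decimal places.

0.734

Evaluating quantity at (P, Y, P_z) gives Q = 22.5 − 0.29(29.5)² + 0.029(8940) + 1.5(54) = 22.5 − 252.3725 + 259.26 + 81 = 110.3875.
∂Q/∂P_z = +1.5, so E_xy = 1.5·(54/110.3875) ≈ 0.734.
E_xy > 0: the goods are substitutes.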